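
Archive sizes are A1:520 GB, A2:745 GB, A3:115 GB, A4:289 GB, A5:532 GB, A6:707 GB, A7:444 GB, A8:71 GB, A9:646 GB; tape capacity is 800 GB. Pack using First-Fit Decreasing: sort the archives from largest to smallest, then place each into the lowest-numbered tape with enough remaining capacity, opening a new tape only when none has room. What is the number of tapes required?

6 tapes

Sorted descending: 745, 707, 646, 532, 520, 444, 289, 115, 71.
Put 745 GB in tape 1; 55 GB remain.
Put 707 GB in tape 2; 93 GB remain.
Put 646 GB in tape 3; 154 GB remain.
Put 532 GB in tape 4; 268 GB remain.
Put 520 GB in tape 5; 280 GB remain.
Put 444 GB in tape 6; 356 GB remain.
Put 289 GB in tape 6; 67 GB remain.
Put 115 GB in tape 3; 39 GB remain.
Put 71 GB in tape 2; 22 GB remain.
Final tapes: [745] [707,71] [646,115] [532] [520] [444,289].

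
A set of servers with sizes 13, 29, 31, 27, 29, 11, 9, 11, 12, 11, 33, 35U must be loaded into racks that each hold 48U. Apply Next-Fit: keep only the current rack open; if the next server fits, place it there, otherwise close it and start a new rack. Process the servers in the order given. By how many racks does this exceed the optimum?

Next-Fit: [13,29] [31] [27] [29,11] [9,11,12,11] [33] [35] → 7 racks.
Total size 251U; any packing needs at least ⌈251/48⌉ = 6 racks.
An optimal packing achieves that bound: [35,13] [33,12] [31,11] [29,11] [29,11] [27,9] → 6 racks.
Excess: 7 − 6 = 1.

1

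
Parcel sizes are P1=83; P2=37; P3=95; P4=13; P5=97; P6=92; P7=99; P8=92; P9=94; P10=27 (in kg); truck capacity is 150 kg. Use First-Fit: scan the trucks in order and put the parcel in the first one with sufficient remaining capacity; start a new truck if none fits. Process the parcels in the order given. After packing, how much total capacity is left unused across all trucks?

321

P1 (83 kg) → truck 1 (remaining 67 kg)
P2 (37 kg) → truck 1 (remaining 30 kg)
P3 (95 kg) → truck 2 (remaining 55 kg)
P4 (13 kg) → truck 1 (remaining 17 kg)
P5 (97 kg) → truck 3 (remaining 53 kg)
P6 (92 kg) → truck 4 (remaining 58 kg)
P7 (99 kg) → truck 5 (remaining 51 kg)
P8 (92 kg) → truck 6 (remaining 58 kg)
P9 (94 kg) → truck 7 (remaining 56 kg)
P10 (27 kg) → truck 2 (remaining 28 kg)
7 trucks × 150 kg = 1050 kg; used 729 kg; unused 321 kg.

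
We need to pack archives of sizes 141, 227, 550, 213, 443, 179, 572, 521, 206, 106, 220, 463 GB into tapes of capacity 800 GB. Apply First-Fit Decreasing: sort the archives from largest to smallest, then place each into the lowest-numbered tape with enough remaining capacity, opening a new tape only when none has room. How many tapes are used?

5 tapes

Sorted descending: 572, 550, 521, 463, 443, 227, 220, 213, 206, 179, 141, 106.
tape 1: place 572 GB, 228 GB left
tape 2: place 550 GB, 250 GB left
tape 3: place 521 GB, 279 GB left
tape 4: place 463 GB, 337 GB left
tape 5: place 443 GB, 357 GB left
tape 1: place 227 GB, 1 GB left
tape 2: place 220 GB, 30 GB left
tape 3: place 213 GB, 66 GB left
tape 4: place 206 GB, 131 GB left
tape 5: place 179 GB, 178 GB left
tape 5: place 141 GB, 37 GB left
tape 4: place 106 GB, 25 GB left
Final tapes: [572,227] [550,220] [521,213] [463,206,106] [443,179,141].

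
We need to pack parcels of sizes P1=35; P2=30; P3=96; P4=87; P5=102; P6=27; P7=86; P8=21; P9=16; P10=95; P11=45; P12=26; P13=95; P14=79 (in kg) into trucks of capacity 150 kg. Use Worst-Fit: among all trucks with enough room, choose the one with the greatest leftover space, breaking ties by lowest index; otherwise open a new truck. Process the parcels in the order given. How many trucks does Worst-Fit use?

truck 1: place P1 (35 kg), 115 kg left
truck 1: place P2 (30 kg), 85 kg left
truck 2: place P3 (96 kg), 54 kg left
truck 3: place P4 (87 kg), 63 kg left
truck 4: place P5 (102 kg), 48 kg left
truck 1: place P6 (27 kg), 58 kg left
truck 5: place P7 (86 kg), 64 kg left
truck 5: place P8 (21 kg), 43 kg left
truck 3: place P9 (16 kg), 47 kg left
truck 6: place P10 (95 kg), 55 kg left
truck 1: place P11 (45 kg), 13 kg left
truck 6: place P12 (26 kg), 29 kg left
truck 7: place P13 (95 kg), 55 kg left
truck 8: place P14 (79 kg), 71 kg left
Final trucks: [35,30,27,45] [96] [87,16] [102] [86,21] [95,26] [95] [79].

8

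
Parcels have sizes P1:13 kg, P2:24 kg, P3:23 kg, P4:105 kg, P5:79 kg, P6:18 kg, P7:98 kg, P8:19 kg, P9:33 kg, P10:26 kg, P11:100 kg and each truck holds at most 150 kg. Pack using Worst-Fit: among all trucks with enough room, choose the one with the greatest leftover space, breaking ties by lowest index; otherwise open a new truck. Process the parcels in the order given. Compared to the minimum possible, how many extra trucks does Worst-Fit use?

Worst-Fit: [13,24,23,79] [105,18,26] [98,19,33] [100] → 4 trucks.
Total size 538 kg; any packing needs at least ⌈538/150⌉ = 4 trucks.
So 4 is already optimal.

0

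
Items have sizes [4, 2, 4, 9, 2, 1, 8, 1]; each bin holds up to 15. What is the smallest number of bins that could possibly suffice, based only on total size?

3 bins

Total size = 4 + 2 + 4 + 9 + 2 + 1 + 8 + 1 = 31.
⌈31 / 15⌉ = 3.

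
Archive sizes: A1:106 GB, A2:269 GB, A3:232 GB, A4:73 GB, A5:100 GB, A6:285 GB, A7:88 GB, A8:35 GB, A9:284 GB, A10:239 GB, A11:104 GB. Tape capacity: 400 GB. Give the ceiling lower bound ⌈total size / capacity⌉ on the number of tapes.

5

Total size = 106 + 269 + 232 + 73 + 100 + 285 + 88 + 35 + 284 + 239 + 104 = 1815 GB.
⌈1815 / 400⌉ = 5.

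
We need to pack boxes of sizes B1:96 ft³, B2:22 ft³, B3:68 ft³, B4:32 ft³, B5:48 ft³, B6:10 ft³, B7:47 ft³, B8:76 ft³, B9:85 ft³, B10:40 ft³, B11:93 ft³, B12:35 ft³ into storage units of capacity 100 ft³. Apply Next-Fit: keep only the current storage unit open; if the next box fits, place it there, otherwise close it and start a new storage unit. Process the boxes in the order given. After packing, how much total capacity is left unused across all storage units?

248

storage unit 1: place B1 (96 ft³), 4 ft³ left
storage unit 2: place B2 (22 ft³), 78 ft³ left
storage unit 2: place B3 (68 ft³), 10 ft³ left
storage unit 3: place B4 (32 ft³), 68 ft³ left
storage unit 3: place B5 (48 ft³), 20 ft³ left
storage unit 3: place B6 (10 ft³), 10 ft³ left
storage unit 4: place B7 (47 ft³), 53 ft³ left
storage unit 5: place B8 (76 ft³), 24 ft³ left
storage unit 6: place B9 (85 ft³), 15 ft³ left
storage unit 7: place B10 (40 ft³), 60 ft³ left
storage unit 8: place B11 (93 ft³), 7 ft³ left
storage unit 9: place B12 (35 ft³), 65 ft³ left
9 storage units × 100 ft³ = 900 ft³; used 652 ft³; unused 248 ft³.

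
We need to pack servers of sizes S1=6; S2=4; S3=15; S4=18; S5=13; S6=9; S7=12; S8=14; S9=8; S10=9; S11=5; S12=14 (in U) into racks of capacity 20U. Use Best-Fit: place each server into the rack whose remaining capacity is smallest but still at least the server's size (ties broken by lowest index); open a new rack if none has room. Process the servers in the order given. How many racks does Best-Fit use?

Put S1 (6U) in rack 1; 14U remain.
Put S2 (4U) in rack 1; 10U remain.
Put S3 (15U) in rack 2; 5U remain.
Put S4 (18U) in rack 3; 2U remain.
Put S5 (13U) in rack 4; 7U remain.
Put S6 (9U) in rack 1; 1U remain.
Put S7 (12U) in rack 5; 8U remain.
Put S8 (14U) in rack 6; 6U remain.
Put S9 (8U) in rack 5; 0U remain.
Put S10 (9U) in rack 7; 11U remain.
Put S11 (5U) in rack 2; 0U remain.
Put S12 (14U) in rack 8; 6U remain.

8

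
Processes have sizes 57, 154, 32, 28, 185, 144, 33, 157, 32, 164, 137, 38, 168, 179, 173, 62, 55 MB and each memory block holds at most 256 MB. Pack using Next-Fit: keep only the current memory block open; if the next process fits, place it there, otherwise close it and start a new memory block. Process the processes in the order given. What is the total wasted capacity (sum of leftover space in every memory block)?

762

57 MB → memory block 1 (remaining 199 MB)
154 MB → memory block 1 (remaining 45 MB)
32 MB → memory block 1 (remaining 13 MB)
28 MB → memory block 2 (remaining 228 MB)
185 MB → memory block 2 (remaining 43 MB)
144 MB → memory block 3 (remaining 112 MB)
33 MB → memory block 3 (remaining 79 MB)
157 MB → memory block 4 (remaining 99 MB)
32 MB → memory block 4 (remaining 67 MB)
164 MB → memory block 5 (remaining 92 MB)
137 MB → memory block 6 (remaining 119 MB)
38 MB → memory block 6 (remaining 81 MB)
168 MB → memory block 7 (remaining 88 MB)
179 MB → memory block 8 (remaining 77 MB)
173 MB → memory block 9 (remaining 83 MB)
62 MB → memory block 9 (remaining 21 MB)
55 MB → memory block 10 (remaining 201 MB)
10 memory blocks × 256 MB = 2560 MB; used 1798 MB; unused 762 MB.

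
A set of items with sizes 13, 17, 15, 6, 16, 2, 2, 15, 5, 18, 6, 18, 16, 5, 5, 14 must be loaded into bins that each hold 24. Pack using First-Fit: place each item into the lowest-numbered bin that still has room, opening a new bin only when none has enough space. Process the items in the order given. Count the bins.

9 bins

Put 13 in bin 1; 11 remain.
Put 17 in bin 2; 7 remain.
Put 15 in bin 3; 9 remain.
Put 6 in bin 1; 5 remain.
Put 16 in bin 4; 8 remain.
Put 2 in bin 1; 3 remain.
Put 2 in bin 1; 1 remain.
Put 15 in bin 5; 9 remain.
Put 5 in bin 2; 2 remain.
Put 18 in bin 6; 6 remain.
Put 6 in bin 3; 3 remain.
Put 18 in bin 7; 6 remain.
Put 16 in bin 8; 8 remain.
Put 5 in bin 4; 3 remain.
Put 5 in bin 5; 4 remain.
Put 14 in bin 9; 10 remain.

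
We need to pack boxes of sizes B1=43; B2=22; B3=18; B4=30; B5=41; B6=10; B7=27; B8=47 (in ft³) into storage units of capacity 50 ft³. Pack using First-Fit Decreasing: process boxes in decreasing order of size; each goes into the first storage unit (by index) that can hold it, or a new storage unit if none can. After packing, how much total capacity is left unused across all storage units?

62

Sorted descending: 47, 43, 41, 30, 27, 22, 18, 10.
storage unit 1: place 47 ft³, 3 ft³ left
storage unit 2: place 43 ft³, 7 ft³ left
storage unit 3: place 41 ft³, 9 ft³ left
storage unit 4: place 30 ft³, 20 ft³ left
storage unit 5: place 27 ft³, 23 ft³ left
storage unit 5: place 22 ft³, 1 ft³ left
storage unit 4: place 18 ft³, 2 ft³ left
storage unit 6: place 10 ft³, 40 ft³ left
6 storage units × 50 ft³ = 300 ft³; used 238 ft³; unused 62 ft³.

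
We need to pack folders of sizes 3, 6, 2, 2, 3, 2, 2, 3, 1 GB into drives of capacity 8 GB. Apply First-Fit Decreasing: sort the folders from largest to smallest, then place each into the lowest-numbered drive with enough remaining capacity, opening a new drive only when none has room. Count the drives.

3

Sorted descending: 6, 3, 3, 3, 2, 2, 2, 2, 1.
Put 6 GB in drive 1; 2 GB remain.
Put 3 GB in drive 2; 5 GB remain.
Put 3 GB in drive 2; 2 GB remain.
Put 3 GB in drive 3; 5 GB remain.
Put 2 GB in drive 1; 0 GB remain.
Put 2 GB in drive 2; 0 GB remain.
Put 2 GB in drive 3; 3 GB remain.
Put 2 GB in drive 3; 1 GB remain.
Put 1 GB in drive 3; 0 GB remain.
Final drives: [6,2] [3,3,2] [3,2,2,1].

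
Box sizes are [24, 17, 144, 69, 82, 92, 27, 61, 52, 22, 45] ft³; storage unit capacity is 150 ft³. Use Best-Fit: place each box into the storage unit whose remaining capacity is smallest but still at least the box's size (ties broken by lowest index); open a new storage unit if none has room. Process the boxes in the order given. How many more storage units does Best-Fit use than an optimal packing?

0

Best-Fit: [24,17,69,27] [144] [82,61] [92,52] [22,45] → 5 storage units.
Total size 635 ft³; any packing needs at least ⌈635/150⌉ = 5 storage units.
So 5 is already optimal.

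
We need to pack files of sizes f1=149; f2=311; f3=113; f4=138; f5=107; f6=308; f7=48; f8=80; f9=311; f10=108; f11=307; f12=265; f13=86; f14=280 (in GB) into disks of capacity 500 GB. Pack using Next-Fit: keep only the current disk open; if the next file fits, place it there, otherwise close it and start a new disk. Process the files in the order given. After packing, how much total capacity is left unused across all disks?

disk 1: place f1 (149 GB), 351 GB left
disk 1: place f2 (311 GB), 40 GB left
disk 2: place f3 (113 GB), 387 GB left
disk 2: place f4 (138 GB), 249 GB left
disk 2: place f5 (107 GB), 142 GB left
disk 3: place f6 (308 GB), 192 GB left
disk 3: place f7 (48 GB), 144 GB left
disk 3: place f8 (80 GB), 64 GB left
disk 4: place f9 (311 GB), 189 GB left
disk 4: place f10 (108 GB), 81 GB left
disk 5: place f11 (307 GB), 193 GB left
disk 6: place f12 (265 GB), 235 GB left
disk 6: place f13 (86 GB), 149 GB left
disk 7: place f14 (280 GB), 220 GB left
7 disks × 500 GB = 3500 GB; used 2611 GB; unused 889 GB.

889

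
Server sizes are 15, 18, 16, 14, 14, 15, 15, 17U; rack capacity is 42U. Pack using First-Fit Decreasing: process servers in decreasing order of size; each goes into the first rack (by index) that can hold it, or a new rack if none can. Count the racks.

4

Sorted descending: 18, 17, 16, 15, 15, 15, 14, 14.
Put 18U in rack 1; 24U remain.
Put 17U in rack 1; 7U remain.
Put 16U in rack 2; 26U remain.
Put 15U in rack 2; 11U remain.
Put 15U in rack 3; 27U remain.
Put 15U in rack 3; 12U remain.
Put 14U in rack 4; 28U remain.
Put 14U in rack 4; 14U remain.
Final racks: [18,17] [16,15] [15,15] [14,14].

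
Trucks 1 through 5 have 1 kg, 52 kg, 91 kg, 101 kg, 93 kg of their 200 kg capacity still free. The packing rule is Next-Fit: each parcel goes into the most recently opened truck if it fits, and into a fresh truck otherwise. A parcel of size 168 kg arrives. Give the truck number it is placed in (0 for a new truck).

Next-Fit only looks at truck 5, which has 93 kg free.
168 kg does not fit, so a new truck is opened.

0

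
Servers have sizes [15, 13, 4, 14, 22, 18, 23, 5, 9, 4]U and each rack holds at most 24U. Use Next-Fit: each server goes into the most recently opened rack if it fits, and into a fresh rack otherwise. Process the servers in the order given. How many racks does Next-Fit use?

7 racks

rack 1: place 15U, 9U left
rack 2: place 13U, 11U left
rack 2: place 4U, 7U left
rack 3: place 14U, 10U left
rack 4: place 22U, 2U left
rack 5: place 18U, 6U left
rack 6: place 23U, 1U left
rack 7: place 5U, 19U left
rack 7: place 9U, 10U left
rack 7: place 4U, 6U left
Final racks: [15] [13,4] [14] [22] [18] [23] [5,9,4].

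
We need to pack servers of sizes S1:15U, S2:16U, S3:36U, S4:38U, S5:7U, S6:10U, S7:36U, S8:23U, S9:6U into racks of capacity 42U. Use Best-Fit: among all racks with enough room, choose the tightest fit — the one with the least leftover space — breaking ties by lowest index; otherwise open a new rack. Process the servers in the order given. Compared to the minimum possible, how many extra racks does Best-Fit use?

Best-Fit: [15,16,7] [36,6] [38] [10,23] [36] → 5 racks.
Total size 187U; any packing needs at least ⌈187/42⌉ = 5 racks.
So 5 is already optimal.

0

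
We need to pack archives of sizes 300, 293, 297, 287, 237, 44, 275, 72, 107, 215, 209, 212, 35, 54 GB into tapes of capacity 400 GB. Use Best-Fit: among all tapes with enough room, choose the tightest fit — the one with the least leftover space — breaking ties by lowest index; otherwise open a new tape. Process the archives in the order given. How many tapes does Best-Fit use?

9

Put 300 GB in tape 1; 100 GB remain.
Put 293 GB in tape 2; 107 GB remain.
Put 297 GB in tape 3; 103 GB remain.
Put 287 GB in tape 4; 113 GB remain.
Put 237 GB in tape 5; 163 GB remain.
Put 44 GB in tape 1; 56 GB remain.
Put 275 GB in tape 6; 125 GB remain.
Put 72 GB in tape 3; 31 GB remain.
Put 107 GB in tape 2; 0 GB remain.
Put 215 GB in tape 7; 185 GB remain.
Put 209 GB in tape 8; 191 GB remain.
Put 212 GB in tape 9; 188 GB remain.
Put 35 GB in tape 1; 21 GB remain.
Put 54 GB in tape 4; 59 GB remain.
Final tapes: [300,44,35] [293,107] [297,72] [287,54] [237] [275] [215] [209] [212].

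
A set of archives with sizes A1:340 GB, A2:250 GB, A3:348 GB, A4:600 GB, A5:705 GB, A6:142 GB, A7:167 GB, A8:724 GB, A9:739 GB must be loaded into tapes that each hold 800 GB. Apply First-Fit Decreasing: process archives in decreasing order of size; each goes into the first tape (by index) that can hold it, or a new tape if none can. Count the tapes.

6

Sorted descending: 739, 724, 705, 600, 348, 340, 250, 167, 142.
tape 1: place 739 GB, 61 GB left
tape 2: place 724 GB, 76 GB left
tape 3: place 705 GB, 95 GB left
tape 4: place 600 GB, 200 GB left
tape 5: place 348 GB, 452 GB left
tape 5: place 340 GB, 112 GB left
tape 6: place 250 GB, 550 GB left
tape 4: place 167 GB, 33 GB left
tape 6: place 142 GB, 408 GB left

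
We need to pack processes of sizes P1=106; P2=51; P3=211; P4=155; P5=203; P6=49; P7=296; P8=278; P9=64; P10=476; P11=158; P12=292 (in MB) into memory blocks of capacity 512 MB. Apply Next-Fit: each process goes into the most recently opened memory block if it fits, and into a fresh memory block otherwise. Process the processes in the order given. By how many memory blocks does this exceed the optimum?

1

Next-Fit: [106,51,211] [155,203,49] [296] [278,64] [476] [158,292] → 6 memory blocks.
Total size 2339 MB; any packing needs at least ⌈2339/512⌉ = 5 memory blocks.
An optimal packing achieves that bound: [476] [296,211] [292,203] [278,158,64] [155,106,51,49] → 5 memory blocks.
Excess: 6 − 5 = 1.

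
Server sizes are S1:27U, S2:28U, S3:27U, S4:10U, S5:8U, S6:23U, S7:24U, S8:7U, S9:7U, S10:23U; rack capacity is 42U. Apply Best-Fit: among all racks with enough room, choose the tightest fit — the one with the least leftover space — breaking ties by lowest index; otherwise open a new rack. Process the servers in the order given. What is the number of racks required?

S1 (27U) → rack 1 (remaining 15U)
S2 (28U) → rack 2 (remaining 14U)
S3 (27U) → rack 3 (remaining 15U)
S4 (10U) → rack 2 (remaining 4U)
S5 (8U) → rack 1 (remaining 7U)
S6 (23U) → rack 4 (remaining 19U)
S7 (24U) → rack 5 (remaining 18U)
S8 (7U) → rack 1 (remaining 0U)
S9 (7U) → rack 3 (remaining 8U)
S10 (23U) → rack 6 (remaining 19U)
Final racks: [27,8,7] [28,10] [27,7] [23] [24] [23].

6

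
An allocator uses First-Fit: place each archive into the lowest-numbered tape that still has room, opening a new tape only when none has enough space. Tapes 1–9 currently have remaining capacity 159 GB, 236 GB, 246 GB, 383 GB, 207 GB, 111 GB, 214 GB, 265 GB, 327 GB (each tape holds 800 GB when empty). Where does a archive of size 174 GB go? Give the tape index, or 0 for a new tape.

2

Tapes with room: tape 2 (236 GB), tape 3 (246 GB), tape 4 (383 GB), tape 5 (207 GB), tape 7 (214 GB), tape 8 (265 GB), tape 9 (327 GB).
The first with room is tape 2.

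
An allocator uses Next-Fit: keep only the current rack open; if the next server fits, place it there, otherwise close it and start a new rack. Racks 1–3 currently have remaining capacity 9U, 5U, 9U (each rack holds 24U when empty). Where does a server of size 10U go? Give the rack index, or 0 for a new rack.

0

Next-Fit only looks at rack 3, which has 9U free.
10U does not fit, so a new rack is opened.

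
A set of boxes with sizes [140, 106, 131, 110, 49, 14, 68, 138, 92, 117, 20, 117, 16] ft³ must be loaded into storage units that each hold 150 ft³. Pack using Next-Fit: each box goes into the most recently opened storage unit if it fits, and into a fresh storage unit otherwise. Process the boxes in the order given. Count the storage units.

storage unit 1: place 140 ft³, 10 ft³ left
storage unit 2: place 106 ft³, 44 ft³ left
storage unit 3: place 131 ft³, 19 ft³ left
storage unit 4: place 110 ft³, 40 ft³ left
storage unit 5: place 49 ft³, 101 ft³ left
storage unit 5: place 14 ft³, 87 ft³ left
storage unit 5: place 68 ft³, 19 ft³ left
storage unit 6: place 138 ft³, 12 ft³ left
storage unit 7: place 92 ft³, 58 ft³ left
storage unit 8: place 117 ft³, 33 ft³ left
storage unit 8: place 20 ft³, 13 ft³ left
storage unit 9: place 117 ft³, 33 ft³ left
storage unit 9: place 16 ft³, 17 ft³ left

9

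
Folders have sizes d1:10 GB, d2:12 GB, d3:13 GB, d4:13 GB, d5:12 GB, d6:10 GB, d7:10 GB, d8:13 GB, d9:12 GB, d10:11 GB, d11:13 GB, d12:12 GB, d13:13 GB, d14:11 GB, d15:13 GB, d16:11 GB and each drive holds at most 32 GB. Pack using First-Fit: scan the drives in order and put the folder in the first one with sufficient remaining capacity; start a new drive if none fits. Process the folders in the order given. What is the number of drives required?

8

Put d1 (10 GB) in drive 1; 22 GB remain.
Put d2 (12 GB) in drive 1; 10 GB remain.
Put d3 (13 GB) in drive 2; 19 GB remain.
Put d4 (13 GB) in drive 2; 6 GB remain.
Put d5 (12 GB) in drive 3; 20 GB remain.
Put d6 (10 GB) in drive 1; 0 GB remain.
Put d7 (10 GB) in drive 3; 10 GB remain.
Put d8 (13 GB) in drive 4; 19 GB remain.
Put d9 (12 GB) in drive 4; 7 GB remain.
Put d10 (11 GB) in drive 5; 21 GB remain.
Put d11 (13 GB) in drive 5; 8 GB remain.
Put d12 (12 GB) in drive 6; 20 GB remain.
Put d13 (13 GB) in drive 6; 7 GB remain.
Put d14 (11 GB) in drive 7; 21 GB remain.
Put d15 (13 GB) in drive 7; 8 GB remain.
Put d16 (11 GB) in drive 8; 21 GB remain.
Final drives: [10,12,10] [13,13] [12,10] [13,12] [11,13] [12,13] [11,13] [11].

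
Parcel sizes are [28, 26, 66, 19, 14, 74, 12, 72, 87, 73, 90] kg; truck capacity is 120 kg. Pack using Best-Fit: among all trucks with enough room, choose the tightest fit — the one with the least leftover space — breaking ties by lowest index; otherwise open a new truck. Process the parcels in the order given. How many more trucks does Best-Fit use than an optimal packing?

Best-Fit: [28,26,66] [19,14,74,12] [72] [87] [73] [90] → 6 trucks.
6 parcels exceed 60 kg (half the capacity), and no two of those can share a truck, so at least 6 trucks are needed.
So 6 is already optimal.

0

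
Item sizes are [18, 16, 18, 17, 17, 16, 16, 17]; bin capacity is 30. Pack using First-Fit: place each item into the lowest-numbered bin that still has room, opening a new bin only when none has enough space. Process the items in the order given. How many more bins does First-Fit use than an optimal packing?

First-Fit: [18] [16] [18] [17] [17] [16] [16] [17] → 8 bins.
8 items exceed 15 (half the capacity), and no two of those can share a bin, so at least 8 bins are needed.
So 8 is already optimal.

0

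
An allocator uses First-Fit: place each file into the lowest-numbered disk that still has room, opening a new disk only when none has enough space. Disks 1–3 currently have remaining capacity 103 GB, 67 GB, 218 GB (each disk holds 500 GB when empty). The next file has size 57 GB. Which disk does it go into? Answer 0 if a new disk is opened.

Disks with room: disk 1 (103 GB), disk 2 (67 GB), disk 3 (218 GB).
The first with room is disk 1.

1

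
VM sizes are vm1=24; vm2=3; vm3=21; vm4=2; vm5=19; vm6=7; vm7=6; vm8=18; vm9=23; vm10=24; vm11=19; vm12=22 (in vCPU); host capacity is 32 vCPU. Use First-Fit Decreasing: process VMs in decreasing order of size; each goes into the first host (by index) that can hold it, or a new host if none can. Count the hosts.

8

Sorted descending: 24, 24, 23, 22, 21, 19, 19, 18, 7, 6, 3, 2.
24 vCPU → host 1 (remaining 8 vCPU)
24 vCPU → host 2 (remaining 8 vCPU)
23 vCPU → host 3 (remaining 9 vCPU)
22 vCPU → host 4 (remaining 10 vCPU)
21 vCPU → host 5 (remaining 11 vCPU)
19 vCPU → host 6 (remaining 13 vCPU)
19 vCPU → host 7 (remaining 13 vCPU)
18 vCPU → host 8 (remaining 14 vCPU)
7 vCPU → host 1 (remaining 1 vCPU)
6 vCPU → host 2 (remaining 2 vCPU)
3 vCPU → host 3 (remaining 6 vCPU)
2 vCPU → host 2 (remaining 0 vCPU)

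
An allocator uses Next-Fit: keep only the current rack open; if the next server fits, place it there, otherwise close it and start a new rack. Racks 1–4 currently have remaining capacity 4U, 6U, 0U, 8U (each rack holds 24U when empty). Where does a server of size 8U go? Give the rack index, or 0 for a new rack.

4

Next-Fit only looks at rack 4, which has 8U free.
8U fits there.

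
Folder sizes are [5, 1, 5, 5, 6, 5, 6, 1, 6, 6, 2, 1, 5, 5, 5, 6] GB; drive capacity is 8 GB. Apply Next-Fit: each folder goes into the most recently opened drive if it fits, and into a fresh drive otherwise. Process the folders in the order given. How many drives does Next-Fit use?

Put 5 GB in drive 1; 3 GB remain.
Put 1 GB in drive 1; 2 GB remain.
Put 5 GB in drive 2; 3 GB remain.
Put 5 GB in drive 3; 3 GB remain.
Put 6 GB in drive 4; 2 GB remain.
Put 5 GB in drive 5; 3 GB remain.
Put 6 GB in drive 6; 2 GB remain.
Put 1 GB in drive 6; 1 GB remain.
Put 6 GB in drive 7; 2 GB remain.
Put 6 GB in drive 8; 2 GB remain.
Put 2 GB in drive 8; 0 GB remain.
Put 1 GB in drive 9; 7 GB remain.
Put 5 GB in drive 9; 2 GB remain.
Put 5 GB in drive 10; 3 GB remain.
Put 5 GB in drive 11; 3 GB remain.
Put 6 GB in drive 12; 2 GB remain.
Final drives: [5,1] [5] [5] [6] [5] [6,1] [6] [6,2] [1,5] [5] [5] [6].

12 drives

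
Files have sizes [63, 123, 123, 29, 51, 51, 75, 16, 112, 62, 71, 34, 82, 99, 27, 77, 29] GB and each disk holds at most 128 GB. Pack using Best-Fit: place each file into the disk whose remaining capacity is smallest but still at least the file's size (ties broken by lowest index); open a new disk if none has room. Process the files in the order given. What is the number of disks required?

11

Put 63 GB in disk 1; 65 GB remain.
Put 123 GB in disk 2; 5 GB remain.
Put 123 GB in disk 3; 5 GB remain.
Put 29 GB in disk 1; 36 GB remain.
Put 51 GB in disk 4; 77 GB remain.
Put 51 GB in disk 4; 26 GB remain.
Put 75 GB in disk 5; 53 GB remain.
Put 16 GB in disk 4; 10 GB remain.
Put 112 GB in disk 6; 16 GB remain.
Put 62 GB in disk 7; 66 GB remain.
Put 71 GB in disk 8; 57 GB remain.
Put 34 GB in disk 1; 2 GB remain.
Put 82 GB in disk 9; 46 GB remain.
Put 99 GB in disk 10; 29 GB remain.
Put 27 GB in disk 10; 2 GB remain.
Put 77 GB in disk 11; 51 GB remain.
Put 29 GB in disk 9; 17 GB remain.
Final disks: [63,29,34] [123] [123] [51,51,16] [75] [112] [62] [71] [82,29] [99,27] [77].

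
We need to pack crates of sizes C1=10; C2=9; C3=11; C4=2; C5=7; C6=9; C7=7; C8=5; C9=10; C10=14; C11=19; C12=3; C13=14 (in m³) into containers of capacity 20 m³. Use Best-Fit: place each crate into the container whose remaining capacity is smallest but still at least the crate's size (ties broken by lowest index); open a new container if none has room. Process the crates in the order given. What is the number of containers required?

Put C1 (10 m³) in container 1; 10 m³ remain.
Put C2 (9 m³) in container 1; 1 m³ remain.
Put C3 (11 m³) in container 2; 9 m³ remain.
Put C4 (2 m³) in container 2; 7 m³ remain.
Put C5 (7 m³) in container 2; 0 m³ remain.
Put C6 (9 m³) in container 3; 11 m³ remain.
Put C7 (7 m³) in container 3; 4 m³ remain.
Put C8 (5 m³) in container 4; 15 m³ remain.
Put C9 (10 m³) in container 4; 5 m³ remain.
Put C10 (14 m³) in container 5; 6 m³ remain.
Put C11 (19 m³) in container 6; 1 m³ remain.
Put C12 (3 m³) in container 3; 1 m³ remain.
Put C13 (14 m³) in container 7; 6 m³ remain.

7 containers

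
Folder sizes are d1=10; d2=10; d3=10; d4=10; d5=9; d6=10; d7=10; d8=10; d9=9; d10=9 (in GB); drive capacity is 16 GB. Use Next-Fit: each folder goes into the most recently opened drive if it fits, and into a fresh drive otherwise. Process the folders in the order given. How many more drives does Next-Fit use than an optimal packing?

Next-Fit: [10] [10] [10] [10] [9] [10] [10] [10] [9] [9] → 10 drives.
10 folders exceed 8 GB (half the capacity), and no two of those can share a drive, so at least 10 drives are needed.
So 10 is already optimal.

0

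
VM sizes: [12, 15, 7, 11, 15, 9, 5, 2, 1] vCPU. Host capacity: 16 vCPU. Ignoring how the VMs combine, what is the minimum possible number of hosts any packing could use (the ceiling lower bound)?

Total size = 12 + 15 + 7 + 11 + 15 + 9 + 5 + 2 + 1 = 77 vCPU.
⌈77 / 16⌉ = 5.

5 hosts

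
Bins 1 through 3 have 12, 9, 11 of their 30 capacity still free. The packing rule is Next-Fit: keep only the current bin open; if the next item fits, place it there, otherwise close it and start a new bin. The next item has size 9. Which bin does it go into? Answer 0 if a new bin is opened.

Next-Fit only looks at bin 3, which has 11 free.
9 fits there.

3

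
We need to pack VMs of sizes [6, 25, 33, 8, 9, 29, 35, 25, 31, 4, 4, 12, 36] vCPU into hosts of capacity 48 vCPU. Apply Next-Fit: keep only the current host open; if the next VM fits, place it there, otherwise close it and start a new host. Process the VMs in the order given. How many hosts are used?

host 1: place 6 vCPU, 42 vCPU left
host 1: place 25 vCPU, 17 vCPU left
host 2: place 33 vCPU, 15 vCPU left
host 2: place 8 vCPU, 7 vCPU left
host 3: place 9 vCPU, 39 vCPU left
host 3: place 29 vCPU, 10 vCPU left
host 4: place 35 vCPU, 13 vCPU left
host 5: place 25 vCPU, 23 vCPU left
host 6: place 31 vCPU, 17 vCPU left
host 6: place 4 vCPU, 13 vCPU left
host 6: place 4 vCPU, 9 vCPU left
host 7: place 12 vCPU, 36 vCPU left
host 7: place 36 vCPU, 0 vCPU left
Final hosts: [6,25] [33,8] [9,29] [35] [25] [31,4,4] [12,36].

7 hosts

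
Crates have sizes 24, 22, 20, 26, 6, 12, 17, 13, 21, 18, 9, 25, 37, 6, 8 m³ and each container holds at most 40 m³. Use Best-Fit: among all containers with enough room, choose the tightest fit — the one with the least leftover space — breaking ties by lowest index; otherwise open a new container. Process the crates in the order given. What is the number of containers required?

Put 24 m³ in container 1; 16 m³ remain.
Put 22 m³ in container 2; 18 m³ remain.
Put 20 m³ in container 3; 20 m³ remain.
Put 26 m³ in container 4; 14 m³ remain.
Put 6 m³ in container 4; 8 m³ remain.
Put 12 m³ in container 1; 4 m³ remain.
Put 17 m³ in container 2; 1 m³ remain.
Put 13 m³ in container 3; 7 m³ remain.
Put 21 m³ in container 5; 19 m³ remain.
Put 18 m³ in container 5; 1 m³ remain.
Put 9 m³ in container 6; 31 m³ remain.
Put 25 m³ in container 6; 6 m³ remain.
Put 37 m³ in container 7; 3 m³ remain.
Put 6 m³ in container 6; 0 m³ remain.
Put 8 m³ in container 4; 0 m³ remain.
Final containers: [24,12] [22,17] [20,13] [26,6,8] [21,18] [9,25,6] [37].

7 containers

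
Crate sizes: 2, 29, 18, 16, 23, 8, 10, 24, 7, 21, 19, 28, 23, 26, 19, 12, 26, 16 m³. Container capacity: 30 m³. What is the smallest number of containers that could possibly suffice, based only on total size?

11

Total size = 2 + 29 + 18 + 16 + 23 + 8 + 10 + 24 + 7 + 21 + 19 + 28 + 23 + 26 + 19 + 12 + 26 + 16 = 327 m³.
⌈327 / 30⌉ = 11.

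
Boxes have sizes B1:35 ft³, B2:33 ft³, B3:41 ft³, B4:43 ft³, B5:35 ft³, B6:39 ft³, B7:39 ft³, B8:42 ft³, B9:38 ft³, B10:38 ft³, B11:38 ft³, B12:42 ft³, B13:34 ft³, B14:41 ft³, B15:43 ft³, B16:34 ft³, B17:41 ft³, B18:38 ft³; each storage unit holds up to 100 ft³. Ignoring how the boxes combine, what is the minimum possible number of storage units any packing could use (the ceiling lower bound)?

Total size = 35 + 33 + 41 + 43 + 35 + 39 + 39 + 42 + 38 + 38 + 38 + 42 + 34 + 41 + 43 + 34 + 41 + 38 = 694 ft³.
⌈694 / 100⌉ = 7.

7 storage units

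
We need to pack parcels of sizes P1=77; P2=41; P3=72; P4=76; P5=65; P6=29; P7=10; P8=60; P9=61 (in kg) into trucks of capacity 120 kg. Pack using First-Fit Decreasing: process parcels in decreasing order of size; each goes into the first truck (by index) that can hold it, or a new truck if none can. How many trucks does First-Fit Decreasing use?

6

Sorted descending: 77, 76, 72, 65, 61, 60, 41, 29, 10.
77 kg → truck 1 (remaining 43 kg)
76 kg → truck 2 (remaining 44 kg)
72 kg → truck 3 (remaining 48 kg)
65 kg → truck 4 (remaining 55 kg)
61 kg → truck 5 (remaining 59 kg)
60 kg → truck 6 (remaining 60 kg)
41 kg → truck 1 (remaining 2 kg)
29 kg → truck 2 (remaining 15 kg)
10 kg → truck 2 (remaining 5 kg)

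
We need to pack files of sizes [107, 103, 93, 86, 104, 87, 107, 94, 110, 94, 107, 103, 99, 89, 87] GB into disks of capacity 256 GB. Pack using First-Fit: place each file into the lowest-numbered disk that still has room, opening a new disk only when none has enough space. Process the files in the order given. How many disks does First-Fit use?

8 disks

Put 107 GB in disk 1; 149 GB remain.
Put 103 GB in disk 1; 46 GB remain.
Put 93 GB in disk 2; 163 GB remain.
Put 86 GB in disk 2; 77 GB remain.
Put 104 GB in disk 3; 152 GB remain.
Put 87 GB in disk 3; 65 GB remain.
Put 107 GB in disk 4; 149 GB remain.
Put 94 GB in disk 4; 55 GB remain.
Put 110 GB in disk 5; 146 GB remain.
Put 94 GB in disk 5; 52 GB remain.
Put 107 GB in disk 6; 149 GB remain.
Put 103 GB in disk 6; 46 GB remain.
Put 99 GB in disk 7; 157 GB remain.
Put 89 GB in disk 7; 68 GB remain.
Put 87 GB in disk 8; 169 GB remain.
Final disks: [107,103] [93,86] [104,87] [107,94] [110,94] [107,103] [99,89] [87].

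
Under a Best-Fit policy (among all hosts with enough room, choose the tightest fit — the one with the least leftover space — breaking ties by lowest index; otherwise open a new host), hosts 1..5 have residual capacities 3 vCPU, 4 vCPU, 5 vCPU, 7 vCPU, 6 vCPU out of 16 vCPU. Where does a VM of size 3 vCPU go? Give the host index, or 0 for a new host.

1

Hosts with room: host 1 (3 vCPU), host 2 (4 vCPU), host 3 (5 vCPU), host 4 (7 vCPU), host 5 (6 vCPU).
Tightest fit is host 1 with 3 vCPU free.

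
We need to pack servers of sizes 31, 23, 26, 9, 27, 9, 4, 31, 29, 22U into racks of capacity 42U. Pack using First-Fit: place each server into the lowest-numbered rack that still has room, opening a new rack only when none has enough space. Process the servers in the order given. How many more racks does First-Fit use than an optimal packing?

First-Fit: [31,9] [23,9,4] [26] [27] [31] [29] [22] → 7 racks.
7 servers exceed 21U (half the capacity), and no two of those can share a rack, so at least 7 racks are needed.
So 7 is already optimal.

0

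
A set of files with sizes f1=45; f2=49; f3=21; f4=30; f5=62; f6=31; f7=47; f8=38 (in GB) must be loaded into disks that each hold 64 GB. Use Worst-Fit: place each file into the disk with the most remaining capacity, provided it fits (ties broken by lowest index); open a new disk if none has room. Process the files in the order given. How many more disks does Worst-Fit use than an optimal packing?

1

Worst-Fit: [45] [49] [21,30] [62] [31] [47] [38] → 7 disks.
Total size 323 GB; any packing needs at least ⌈323/64⌉ = 6 disks.
An optimal packing achieves that bound: [62] [49] [47] [45] [38,21] [31,30] → 6 disks.
Excess: 7 − 6 = 1.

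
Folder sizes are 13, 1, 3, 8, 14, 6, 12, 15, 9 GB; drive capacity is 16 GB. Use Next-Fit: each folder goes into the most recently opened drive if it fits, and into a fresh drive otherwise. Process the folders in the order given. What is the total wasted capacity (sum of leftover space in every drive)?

drive 1: place 13 GB, 3 GB left
drive 1: place 1 GB, 2 GB left
drive 2: place 3 GB, 13 GB left
drive 2: place 8 GB, 5 GB left
drive 3: place 14 GB, 2 GB left
drive 4: place 6 GB, 10 GB left
drive 5: place 12 GB, 4 GB left
drive 6: place 15 GB, 1 GB left
drive 7: place 9 GB, 7 GB left
7 drives × 16 GB = 112 GB; used 81 GB; unused 31 GB.

31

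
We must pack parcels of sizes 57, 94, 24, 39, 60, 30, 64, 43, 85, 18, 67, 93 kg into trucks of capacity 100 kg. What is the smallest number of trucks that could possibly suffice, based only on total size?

Total size = 57 + 94 + 24 + 39 + 60 + 30 + 64 + 43 + 85 + 18 + 67 + 93 = 674 kg.
⌈674 / 100⌉ = 7.

7 trucks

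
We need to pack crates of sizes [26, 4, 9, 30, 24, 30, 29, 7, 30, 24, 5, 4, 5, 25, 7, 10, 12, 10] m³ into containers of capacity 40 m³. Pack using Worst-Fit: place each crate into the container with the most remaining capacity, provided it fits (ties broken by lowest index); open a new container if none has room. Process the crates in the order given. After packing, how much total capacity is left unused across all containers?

69

26 m³ → container 1 (remaining 14 m³)
4 m³ → container 1 (remaining 10 m³)
9 m³ → container 1 (remaining 1 m³)
30 m³ → container 2 (remaining 10 m³)
24 m³ → container 3 (remaining 16 m³)
30 m³ → container 4 (remaining 10 m³)
29 m³ → container 5 (remaining 11 m³)
7 m³ → container 3 (remaining 9 m³)
30 m³ → container 6 (remaining 10 m³)
24 m³ → container 7 (remaining 16 m³)
5 m³ → container 7 (remaining 11 m³)
4 m³ → container 5 (remaining 7 m³)
5 m³ → container 7 (remaining 6 m³)
25 m³ → container 8 (remaining 15 m³)
7 m³ → container 8 (remaining 8 m³)
10 m³ → container 2 (remaining 0 m³)
12 m³ → container 9 (remaining 28 m³)
10 m³ → container 9 (remaining 18 m³)
9 containers × 40 m³ = 360 m³; used 291 m³; unused 69 m³.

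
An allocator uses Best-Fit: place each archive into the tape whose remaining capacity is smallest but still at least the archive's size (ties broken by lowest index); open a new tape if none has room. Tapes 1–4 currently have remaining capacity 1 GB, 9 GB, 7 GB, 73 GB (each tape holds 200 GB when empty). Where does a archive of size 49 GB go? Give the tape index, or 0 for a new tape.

Tapes with room: tape 4 (73 GB).
Tightest fit is tape 4 with 73 GB free.

4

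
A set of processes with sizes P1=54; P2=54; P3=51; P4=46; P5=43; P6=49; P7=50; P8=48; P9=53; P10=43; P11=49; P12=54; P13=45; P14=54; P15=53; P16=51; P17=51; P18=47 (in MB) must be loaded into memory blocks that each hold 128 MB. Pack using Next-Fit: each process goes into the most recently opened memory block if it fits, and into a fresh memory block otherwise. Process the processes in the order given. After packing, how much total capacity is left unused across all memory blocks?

memory block 1: place P1 (54 MB), 74 MB left
memory block 1: place P2 (54 MB), 20 MB left
memory block 2: place P3 (51 MB), 77 MB left
memory block 2: place P4 (46 MB), 31 MB left
memory block 3: place P5 (43 MB), 85 MB left
memory block 3: place P6 (49 MB), 36 MB left
memory block 4: place P7 (50 MB), 78 MB left
memory block 4: place P8 (48 MB), 30 MB left
memory block 5: place P9 (53 MB), 75 MB left
memory block 5: place P10 (43 MB), 32 MB left
memory block 6: place P11 (49 MB), 79 MB left
memory block 6: place P12 (54 MB), 25 MB left
memory block 7: place P13 (45 MB), 83 MB left
memory block 7: place P14 (54 MB), 29 MB left
memory block 8: place P15 (53 MB), 75 MB left
memory block 8: place P16 (51 MB), 24 MB left
memory block 9: place P17 (51 MB), 77 MB left
memory block 9: place P18 (47 MB), 30 MB left
9 memory blocks × 128 MB = 1152 MB; used 895 MB; unused 257 MB.

257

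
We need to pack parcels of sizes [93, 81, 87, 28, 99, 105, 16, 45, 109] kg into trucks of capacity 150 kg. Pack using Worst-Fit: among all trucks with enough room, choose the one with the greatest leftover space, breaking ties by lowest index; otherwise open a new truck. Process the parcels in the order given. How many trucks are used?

93 kg → truck 1 (remaining 57 kg)
81 kg → truck 2 (remaining 69 kg)
87 kg → truck 3 (remaining 63 kg)
28 kg → truck 2 (remaining 41 kg)
99 kg → truck 4 (remaining 51 kg)
105 kg → truck 5 (remaining 45 kg)
16 kg → truck 3 (remaining 47 kg)
45 kg → truck 1 (remaining 12 kg)
109 kg → truck 6 (remaining 41 kg)
Final trucks: [93,45] [81,28] [87,16] [99] [105] [109].

6 trucks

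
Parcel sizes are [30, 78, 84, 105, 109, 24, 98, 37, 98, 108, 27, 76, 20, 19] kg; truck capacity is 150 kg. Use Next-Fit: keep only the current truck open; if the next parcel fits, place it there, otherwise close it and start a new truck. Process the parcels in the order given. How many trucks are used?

Put 30 kg in truck 1; 120 kg remain.
Put 78 kg in truck 1; 42 kg remain.
Put 84 kg in truck 2; 66 kg remain.
Put 105 kg in truck 3; 45 kg remain.
Put 109 kg in truck 4; 41 kg remain.
Put 24 kg in truck 4; 17 kg remain.
Put 98 kg in truck 5; 52 kg remain.
Put 37 kg in truck 5; 15 kg remain.
Put 98 kg in truck 6; 52 kg remain.
Put 108 kg in truck 7; 42 kg remain.
Put 27 kg in truck 7; 15 kg remain.
Put 76 kg in truck 8; 74 kg remain.
Put 20 kg in truck 8; 54 kg remain.
Put 19 kg in truck 8; 35 kg remain.

8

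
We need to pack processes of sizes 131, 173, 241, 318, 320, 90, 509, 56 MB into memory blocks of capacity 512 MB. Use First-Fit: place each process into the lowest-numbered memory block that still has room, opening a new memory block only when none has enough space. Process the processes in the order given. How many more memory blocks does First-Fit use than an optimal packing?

1

First-Fit: [131,173,90,56] [241] [318] [320] [509] → 5 memory blocks.
Total size 1838 MB; any packing needs at least ⌈1838/512⌉ = 4 memory blocks.
An optimal packing achieves that bound: [509] [320,173] [318,131,56] [241,90] → 4 memory blocks.
Excess: 5 − 4 = 1.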